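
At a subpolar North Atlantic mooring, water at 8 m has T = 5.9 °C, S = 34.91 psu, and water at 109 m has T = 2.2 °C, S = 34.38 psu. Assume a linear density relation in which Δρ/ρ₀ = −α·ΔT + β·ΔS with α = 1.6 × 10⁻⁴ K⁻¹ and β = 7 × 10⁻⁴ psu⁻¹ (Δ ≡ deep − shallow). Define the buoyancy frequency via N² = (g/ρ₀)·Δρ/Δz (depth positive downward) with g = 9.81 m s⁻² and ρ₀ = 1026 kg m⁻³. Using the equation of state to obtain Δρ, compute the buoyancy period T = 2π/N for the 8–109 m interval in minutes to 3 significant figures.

22.6 min

ΔT = -3.7 K, ΔS = -0.53 psu (deep − shallow).
Δρ/ρ₀ = −αΔT + βΔS = 5.92 × 10⁻⁴ − 3.71 × 10⁻⁴ = 2.21 × 10⁻⁴, so Δρ ≈ 0.2267 kg m⁻³.
N² = (g/ρ₀)·Δρ/Δz = g·(Δρ/ρ₀)/Δz = 9.81 × 2.21 × 10⁻⁴ / 101 = 2.1465 × 10⁻⁵ s⁻².
N = √(2.1465 × 10⁻⁵) = 4.6330 × 10⁻³ rad s⁻¹ → T = 2π/N = 1.3562 × 10³ s = 22.603 min ≈ 22.6 min.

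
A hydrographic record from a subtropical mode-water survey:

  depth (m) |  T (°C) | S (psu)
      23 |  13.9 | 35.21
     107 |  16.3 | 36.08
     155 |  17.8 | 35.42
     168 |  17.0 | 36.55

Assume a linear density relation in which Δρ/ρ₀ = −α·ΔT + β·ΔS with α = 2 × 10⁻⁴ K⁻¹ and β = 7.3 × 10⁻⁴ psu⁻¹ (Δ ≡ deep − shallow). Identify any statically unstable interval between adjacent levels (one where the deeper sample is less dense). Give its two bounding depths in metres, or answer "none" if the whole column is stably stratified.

107–155 m

Evaluate Δρ/ρ₀ = −αΔT + βΔS across each adjacent pair:
  23–107 m: −αΔT+βΔS = −(2 × 10⁻⁴)(+2.4)+(7.3 × 10⁻⁴)(+0.87) = 1.6 × 10⁻⁴ → stable
  107–155 m: −αΔT+βΔS = −(2 × 10⁻⁴)(+1.5)+(7.3 × 10⁻⁴)(-0.66) = -7.8 × 10⁻⁴ → UNSTABLE
  155–168 m: −αΔT+βΔS = −(2 × 10⁻⁴)(-0.8)+(7.3 × 10⁻⁴)(+1.13) = 9.8 × 10⁻⁴ → stable
The 107–155 m interval has Δρ < 0: lighter water underlies denser water.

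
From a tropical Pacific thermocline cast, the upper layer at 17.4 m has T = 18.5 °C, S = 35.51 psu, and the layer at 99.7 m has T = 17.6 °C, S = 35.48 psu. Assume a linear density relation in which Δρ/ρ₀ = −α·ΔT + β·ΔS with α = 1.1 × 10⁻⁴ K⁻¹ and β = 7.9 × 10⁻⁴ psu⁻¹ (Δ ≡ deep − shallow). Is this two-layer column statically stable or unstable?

ΔT = 17.6 − 18.5 = -0.9 K and ΔS = 35.48 − 35.51 = -0.03 psu (deep − shallow).
−αΔT = 9.90 × 10⁻⁵; βΔS = -2.37 × 10⁻⁵; sum Δρ/ρ₀ = 7.53 × 10⁻⁵.
Δρ/ρ₀ > 0, so Δρ > 0: deeper water is denser → statically stable.

stable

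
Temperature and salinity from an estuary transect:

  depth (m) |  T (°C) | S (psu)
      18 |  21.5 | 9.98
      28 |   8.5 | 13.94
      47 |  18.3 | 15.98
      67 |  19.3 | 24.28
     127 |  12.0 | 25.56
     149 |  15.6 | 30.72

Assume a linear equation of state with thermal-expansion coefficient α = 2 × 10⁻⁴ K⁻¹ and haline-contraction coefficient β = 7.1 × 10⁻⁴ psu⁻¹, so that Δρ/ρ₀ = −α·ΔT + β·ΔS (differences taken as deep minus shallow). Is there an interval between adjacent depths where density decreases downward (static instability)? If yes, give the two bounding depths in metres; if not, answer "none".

Evaluate Δρ/ρ₀ = −αΔT + βΔS across each adjacent pair:
  18–28 m: −αΔT+βΔS = −(2 × 10⁻⁴)(-13.0)+(7.1 × 10⁻⁴)(+3.96) = 5.4 × 10⁻³ → stable
  28–47 m: −αΔT+βΔS = −(2 × 10⁻⁴)(+9.8)+(7.1 × 10⁻⁴)(+2.04) = -5.1 × 10⁻⁴ → UNSTABLE
  47–67 m: −αΔT+βΔS = −(2 × 10⁻⁴)(+1.0)+(7.1 × 10⁻⁴)(+8.30) = 5.7 × 10⁻³ → stable
  67–127 m: −αΔT+βΔS = −(2 × 10⁻⁴)(-7.3)+(7.1 × 10⁻⁴)(+1.28) = 2.4 × 10⁻³ → stable
  127–149 m: −αΔT+βΔS = −(2 × 10⁻⁴)(+3.6)+(7.1 × 10⁻⁴)(+5.16) = 2.9 × 10⁻³ → stable
The 28–47 m interval has Δρ < 0: lighter water underlies denser water.

28–47 m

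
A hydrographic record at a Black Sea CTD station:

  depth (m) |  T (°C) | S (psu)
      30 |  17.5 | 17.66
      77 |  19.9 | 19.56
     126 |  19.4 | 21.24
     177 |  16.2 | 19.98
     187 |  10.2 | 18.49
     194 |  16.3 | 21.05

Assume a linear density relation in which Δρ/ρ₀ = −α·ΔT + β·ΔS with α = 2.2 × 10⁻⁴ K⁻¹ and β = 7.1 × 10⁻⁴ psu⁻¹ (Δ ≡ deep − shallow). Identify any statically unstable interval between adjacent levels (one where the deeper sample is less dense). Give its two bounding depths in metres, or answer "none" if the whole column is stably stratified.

126–177 m

Evaluate Δρ/ρ₀ = −αΔT + βΔS across each adjacent pair:
  30–77 m: −αΔT+βΔS = −(2.2 × 10⁻⁴)(+2.4)+(7.1 × 10⁻⁴)(+1.90) = 8.2 × 10⁻⁴ → stable
  77–126 m: −αΔT+βΔS = −(2.2 × 10⁻⁴)(-0.5)+(7.1 × 10⁻⁴)(+1.68) = 1.3 × 10⁻³ → stable
  126–177 m: −αΔT+βΔS = −(2.2 × 10⁻⁴)(-3.2)+(7.1 × 10⁻⁴)(-1.26) = -1.9 × 10⁻⁴ → UNSTABLE
  177–187 m: −αΔT+βΔS = −(2.2 × 10⁻⁴)(-6.0)+(7.1 × 10⁻⁴)(-1.49) = 2.6 × 10⁻⁴ → stable
  187–194 m: −αΔT+βΔS = −(2.2 × 10⁻⁴)(+6.1)+(7.1 × 10⁻⁴)(+2.56) = 4.8 × 10⁻⁴ → stable
The 126–177 m interval has Δρ < 0: lighter water underlies denser water.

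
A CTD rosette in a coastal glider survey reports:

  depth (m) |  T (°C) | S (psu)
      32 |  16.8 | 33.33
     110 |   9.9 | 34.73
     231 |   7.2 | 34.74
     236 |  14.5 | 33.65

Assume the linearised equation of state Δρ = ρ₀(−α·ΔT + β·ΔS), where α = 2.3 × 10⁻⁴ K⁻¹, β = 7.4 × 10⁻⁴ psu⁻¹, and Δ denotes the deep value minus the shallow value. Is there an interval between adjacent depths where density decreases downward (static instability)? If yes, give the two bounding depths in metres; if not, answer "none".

Evaluate Δρ/ρ₀ = −αΔT + βΔS across each adjacent pair:
  32–110 m: −αΔT+βΔS = −(2.3 × 10⁻⁴)(-6.9)+(7.4 × 10⁻⁴)(+1.40) = 2.6 × 10⁻³ → stable
  110–231 m: −αΔT+βΔS = −(2.3 × 10⁻⁴)(-2.7)+(7.4 × 10⁻⁴)(+0.01) = 6.3 × 10⁻⁴ → stable
  231–236 m: −αΔT+βΔS = −(2.3 × 10⁻⁴)(+7.3)+(7.4 × 10⁻⁴)(-1.09) = -2.5 × 10⁻³ → UNSTABLE
The 231–236 m interval has Δρ < 0: lighter water underlies denser water.

231–236 m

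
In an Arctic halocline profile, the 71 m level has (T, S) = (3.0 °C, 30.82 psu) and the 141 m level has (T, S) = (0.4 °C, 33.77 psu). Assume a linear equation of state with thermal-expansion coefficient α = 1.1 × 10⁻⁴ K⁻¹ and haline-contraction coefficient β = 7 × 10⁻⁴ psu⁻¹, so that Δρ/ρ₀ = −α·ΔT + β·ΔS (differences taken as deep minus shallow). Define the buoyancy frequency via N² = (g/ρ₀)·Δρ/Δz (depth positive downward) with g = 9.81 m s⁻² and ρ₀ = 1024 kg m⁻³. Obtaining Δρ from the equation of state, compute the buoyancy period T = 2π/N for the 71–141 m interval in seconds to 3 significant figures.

346 s

ΔT = -2.6 K, ΔS = +2.95 psu (deep − shallow).
Δρ/ρ₀ = −αΔT + βΔS = 2.86 × 10⁻⁴ + 2.065 × 10⁻³ = 2.351 × 10⁻³, so Δρ ≈ 2.407 kg m⁻³.
N² = (g/ρ₀)·Δρ/Δz = g·(Δρ/ρ₀)/Δz = 9.81 × 2.351 × 10⁻³ / 70 = 3.2948 × 10⁻⁴ s⁻².
N = √(3.2948 × 10⁻⁴) = 0.018152 rad s⁻¹ → T = 2π/N = 346.14 s ≈ 346 s.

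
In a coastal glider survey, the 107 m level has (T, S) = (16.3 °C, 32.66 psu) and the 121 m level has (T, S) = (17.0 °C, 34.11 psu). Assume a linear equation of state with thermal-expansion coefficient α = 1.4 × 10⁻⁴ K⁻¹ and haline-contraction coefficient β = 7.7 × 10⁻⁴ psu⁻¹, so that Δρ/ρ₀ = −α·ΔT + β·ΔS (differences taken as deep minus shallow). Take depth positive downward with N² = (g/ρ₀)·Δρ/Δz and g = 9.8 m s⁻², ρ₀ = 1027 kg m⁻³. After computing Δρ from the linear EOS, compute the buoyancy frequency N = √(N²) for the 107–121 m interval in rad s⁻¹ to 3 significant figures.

ΔT = +0.7 K, ΔS = +1.45 psu (deep − shallow).
Δρ/ρ₀ = −αΔT + βΔS = -9.80 × 10⁻⁵ + 1.1165 × 10⁻³ = 1.0185 × 10⁻³, so Δρ ≈ 1.046 kg m⁻³.
N² = (g/ρ₀)·Δρ/Δz = g·(Δρ/ρ₀)/Δz = 9.8 × 1.0185 × 10⁻³ / 14 = 7.1295 × 10⁻⁴ s⁻².
N = √(7.1295 × 10⁻⁴) = 0.026701 rad s⁻¹ ≈ 0.0267 rad s⁻¹.

0.0267 rad s⁻¹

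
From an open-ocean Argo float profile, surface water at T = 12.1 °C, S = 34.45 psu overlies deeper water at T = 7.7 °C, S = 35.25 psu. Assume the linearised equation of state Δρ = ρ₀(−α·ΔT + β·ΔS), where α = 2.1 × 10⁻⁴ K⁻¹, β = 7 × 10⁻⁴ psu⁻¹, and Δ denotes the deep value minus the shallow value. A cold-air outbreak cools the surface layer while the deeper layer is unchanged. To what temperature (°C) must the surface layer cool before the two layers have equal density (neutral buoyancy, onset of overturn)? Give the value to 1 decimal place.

Neutral buoyancy requires Δρ = 0, i.e. −α(T_deep − T_surf′) + β(S_deep − S_surf) = 0.
T_surf′ = T_deep − (β/α)·ΔS = 7.7 − (7 × 10⁻⁴/2.1 × 10⁻⁴)·(+0.80) = 5.033 °C.
Cooling required: 12.1 − (5.033) = 7.067 °C.

5.0 °C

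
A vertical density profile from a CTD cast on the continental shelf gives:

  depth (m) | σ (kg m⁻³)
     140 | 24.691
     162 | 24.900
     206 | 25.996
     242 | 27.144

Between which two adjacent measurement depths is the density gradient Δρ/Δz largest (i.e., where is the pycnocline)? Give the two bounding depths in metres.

206–242 m

Compute the density gradient over each adjacent pair:
  140–162 m: Δρ/Δz = 0.209/22 = 9.5 × 10⁻³ kg m⁻⁴
  162–206 m: Δρ/Δz = 1.096/44 = 0.025 kg m⁻⁴
  206–242 m: Δρ/Δz = 1.148/36 = 0.032 kg m⁻⁴
The largest gradient is in the 206–242 m interval — the pycnocline.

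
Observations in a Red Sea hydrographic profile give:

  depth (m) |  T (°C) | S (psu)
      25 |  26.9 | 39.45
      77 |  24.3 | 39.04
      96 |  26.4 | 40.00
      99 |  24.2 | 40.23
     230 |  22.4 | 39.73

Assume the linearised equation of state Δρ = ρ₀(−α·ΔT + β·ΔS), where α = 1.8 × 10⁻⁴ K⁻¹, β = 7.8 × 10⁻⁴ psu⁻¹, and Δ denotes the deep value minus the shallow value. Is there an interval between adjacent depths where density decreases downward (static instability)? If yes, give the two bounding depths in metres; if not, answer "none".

99–230 m

Evaluate Δρ/ρ₀ = −αΔT + βΔS across each adjacent pair:
  25–77 m: −αΔT+βΔS = −(1.8 × 10⁻⁴)(-2.6)+(7.8 × 10⁻⁴)(-0.41) = 1.5 × 10⁻⁴ → stable
  77–96 m: −αΔT+βΔS = −(1.8 × 10⁻⁴)(+2.1)+(7.8 × 10⁻⁴)(+0.96) = 3.7 × 10⁻⁴ → stable
  96–99 m: −αΔT+βΔS = −(1.8 × 10⁻⁴)(-2.2)+(7.8 × 10⁻⁴)(+0.23) = 5.8 × 10⁻⁴ → stable
  99–230 m: −αΔT+βΔS = −(1.8 × 10⁻⁴)(-1.8)+(7.8 × 10⁻⁴)(-0.50) = -6.6 × 10⁻⁵ → UNSTABLE
The 99–230 m interval has Δρ < 0: lighter water underlies denser water.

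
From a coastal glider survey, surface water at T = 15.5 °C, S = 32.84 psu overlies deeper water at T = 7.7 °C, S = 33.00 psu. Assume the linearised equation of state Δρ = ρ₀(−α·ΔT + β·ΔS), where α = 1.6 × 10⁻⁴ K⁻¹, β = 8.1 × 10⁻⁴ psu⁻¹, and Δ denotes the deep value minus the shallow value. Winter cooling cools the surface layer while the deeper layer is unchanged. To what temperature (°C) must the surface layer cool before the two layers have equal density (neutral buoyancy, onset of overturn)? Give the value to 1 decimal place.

6.9 °C

Neutral buoyancy requires Δρ = 0, i.e. −α(T_deep − T_surf′) + β(S_deep − S_surf) = 0.
T_surf′ = T_deep − (β/α)·ΔS = 7.7 − (8.1 × 10⁻⁴/1.6 × 10⁻⁴)·(+0.16) = 6.890 °C.
Cooling required: 15.5 − (6.890) = 8.610 °C.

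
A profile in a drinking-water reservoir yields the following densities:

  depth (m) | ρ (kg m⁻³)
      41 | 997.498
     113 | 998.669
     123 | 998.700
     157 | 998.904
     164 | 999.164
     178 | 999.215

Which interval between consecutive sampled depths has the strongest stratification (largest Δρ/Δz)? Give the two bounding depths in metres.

157–164 m

Compute the density gradient over each adjacent pair:
  41–113 m: Δρ/Δz = 1.171/72 = 0.016 kg m⁻⁴
  113–123 m: Δρ/Δz = 0.031/10 = 3.1 × 10⁻³ kg m⁻⁴
  123–157 m: Δρ/Δz = 0.204/34 = 6.0 × 10⁻³ kg m⁻⁴
  157–164 m: Δρ/Δz = 0.260/7 = 0.037 kg m⁻⁴
  164–178 m: Δρ/Δz = 0.051/14 = 3.6 × 10⁻³ kg m⁻⁴
The largest gradient is in the 157–164 m interval — the pycnocline.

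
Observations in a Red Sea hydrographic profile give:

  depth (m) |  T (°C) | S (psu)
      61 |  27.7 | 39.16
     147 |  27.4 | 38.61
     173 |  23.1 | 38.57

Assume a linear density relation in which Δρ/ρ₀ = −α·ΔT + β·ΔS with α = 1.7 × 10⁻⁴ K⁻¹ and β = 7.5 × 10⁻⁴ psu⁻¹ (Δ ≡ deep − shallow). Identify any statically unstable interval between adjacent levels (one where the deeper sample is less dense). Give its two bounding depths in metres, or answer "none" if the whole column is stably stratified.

Evaluate Δρ/ρ₀ = −αΔT + βΔS across each adjacent pair:
  61–147 m: −αΔT+βΔS = −(1.7 × 10⁻⁴)(-0.3)+(7.5 × 10⁻⁴)(-0.55) = -3.6 × 10⁻⁴ → UNSTABLE
  147–173 m: −αΔT+βΔS = −(1.7 × 10⁻⁴)(-4.3)+(7.5 × 10⁻⁴)(-0.04) = 7.0 × 10⁻⁴ → stable
The 61–147 m interval has Δρ < 0: lighter water underlies denser water.

61–147 m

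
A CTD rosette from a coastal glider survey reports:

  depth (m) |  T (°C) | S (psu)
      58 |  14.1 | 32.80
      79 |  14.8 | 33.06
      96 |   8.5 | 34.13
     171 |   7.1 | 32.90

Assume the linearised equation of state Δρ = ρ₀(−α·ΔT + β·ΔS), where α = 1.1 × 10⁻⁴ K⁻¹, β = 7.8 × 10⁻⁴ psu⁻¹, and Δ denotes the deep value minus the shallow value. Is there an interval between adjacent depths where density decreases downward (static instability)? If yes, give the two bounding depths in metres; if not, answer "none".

96–171 m

Evaluate Δρ/ρ₀ = −αΔT + βΔS across each adjacent pair:
  58–79 m: −αΔT+βΔS = −(1.1 × 10⁻⁴)(+0.7)+(7.8 × 10⁻⁴)(+0.26) = 1.3 × 10⁻⁴ → stable
  79–96 m: −αΔT+βΔS = −(1.1 × 10⁻⁴)(-6.3)+(7.8 × 10⁻⁴)(+1.07) = 1.5 × 10⁻³ → stable
  96–171 m: −αΔT+βΔS = −(1.1 × 10⁻⁴)(-1.4)+(7.8 × 10⁻⁴)(-1.23) = -8.1 × 10⁻⁴ → UNSTABLE
The 96–171 m interval has Δρ < 0: lighter water underlies denser water.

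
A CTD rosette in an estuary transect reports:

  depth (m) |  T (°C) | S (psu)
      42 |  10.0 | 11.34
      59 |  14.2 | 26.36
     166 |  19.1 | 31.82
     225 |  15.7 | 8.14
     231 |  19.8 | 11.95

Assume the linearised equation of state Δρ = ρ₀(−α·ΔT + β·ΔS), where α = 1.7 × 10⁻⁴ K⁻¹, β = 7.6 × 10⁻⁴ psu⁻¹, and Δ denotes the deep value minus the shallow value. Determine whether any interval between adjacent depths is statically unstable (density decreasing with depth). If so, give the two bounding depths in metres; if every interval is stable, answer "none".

166–225 m

Evaluate Δρ/ρ₀ = −αΔT + βΔS across each adjacent pair:
  42–59 m: −αΔT+βΔS = −(1.7 × 10⁻⁴)(+4.2)+(7.6 × 10⁻⁴)(+15.02) = 0.011 → stable
  59–166 m: −αΔT+βΔS = −(1.7 × 10⁻⁴)(+4.9)+(7.6 × 10⁻⁴)(+5.46) = 3.3 × 10⁻³ → stable
  166–225 m: −αΔT+βΔS = −(1.7 × 10⁻⁴)(-3.4)+(7.6 × 10⁻⁴)(-23.68) = -0.017 → UNSTABLE
  225–231 m: −αΔT+βΔS = −(1.7 × 10⁻⁴)(+4.1)+(7.6 × 10⁻⁴)(+3.81) = 2.2 × 10⁻³ → stable
The 166–225 m interval has Δρ < 0: lighter water underlies denser water.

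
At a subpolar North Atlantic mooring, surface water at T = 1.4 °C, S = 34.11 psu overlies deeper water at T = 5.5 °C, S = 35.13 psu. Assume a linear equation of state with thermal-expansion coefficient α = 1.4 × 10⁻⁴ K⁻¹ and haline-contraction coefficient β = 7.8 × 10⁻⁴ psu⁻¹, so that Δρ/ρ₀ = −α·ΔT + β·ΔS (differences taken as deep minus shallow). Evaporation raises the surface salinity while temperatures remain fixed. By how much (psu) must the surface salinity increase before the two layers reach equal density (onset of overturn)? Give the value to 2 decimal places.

0.28 psu

Neutral buoyancy requires −α(T_deep − T_surf) + β(S_deep − S_surf′) = 0.
S_surf′ = S_deep − (α/β)·ΔT = 35.13 − (1.4 × 10⁻⁴/7.8 × 10⁻⁴)·(+4.1) = 34.3941 psu.
Increase required: 34.3941 − 34.11 = 0.2841 psu.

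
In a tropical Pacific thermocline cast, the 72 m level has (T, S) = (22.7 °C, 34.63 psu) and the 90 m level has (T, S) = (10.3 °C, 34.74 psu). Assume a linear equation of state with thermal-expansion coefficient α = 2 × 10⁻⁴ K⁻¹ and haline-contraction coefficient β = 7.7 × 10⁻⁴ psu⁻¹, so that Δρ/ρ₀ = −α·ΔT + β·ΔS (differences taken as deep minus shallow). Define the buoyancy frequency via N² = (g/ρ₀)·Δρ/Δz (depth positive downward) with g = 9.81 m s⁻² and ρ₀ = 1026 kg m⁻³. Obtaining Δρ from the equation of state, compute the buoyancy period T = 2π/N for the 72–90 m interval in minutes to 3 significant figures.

ΔT = -12.4 K, ΔS = +0.11 psu (deep − shallow).
Δρ/ρ₀ = −αΔT + βΔS = 2.48 × 10⁻³ + 8.47 × 10⁻⁵ = 2.5647 × 10⁻³, so Δρ ≈ 2.631 kg m⁻³.
N² = (g/ρ₀)·Δρ/Δz = g·(Δρ/ρ₀)/Δz = 9.81 × 2.5647 × 10⁻³ / 18 = 1.3978 × 10⁻³ s⁻².
N = √(1.3978 × 10⁻³) = 0.037387 rad s⁻¹ → T = 2π/N = 168.06 s = 2.8010 min ≈ 2.80 min.

2.80 min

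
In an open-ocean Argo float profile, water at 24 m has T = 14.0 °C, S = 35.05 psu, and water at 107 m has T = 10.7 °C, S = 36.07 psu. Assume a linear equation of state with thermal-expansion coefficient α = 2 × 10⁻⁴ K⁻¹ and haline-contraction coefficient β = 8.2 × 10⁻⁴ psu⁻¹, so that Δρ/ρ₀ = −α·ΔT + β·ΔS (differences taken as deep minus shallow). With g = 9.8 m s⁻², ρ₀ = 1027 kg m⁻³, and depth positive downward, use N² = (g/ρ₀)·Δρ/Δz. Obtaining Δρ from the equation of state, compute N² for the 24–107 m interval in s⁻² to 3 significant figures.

ΔT = -3.3 K, ΔS = +1.02 psu (deep − shallow).
Δρ/ρ₀ = −αΔT + βΔS = 6.60 × 10⁻⁴ + 8.364 × 10⁻⁴ = 1.4964 × 10⁻³, so Δρ ≈ 1.537 kg m⁻³.
N² = (g/ρ₀)·Δρ/Δz = g·(Δρ/ρ₀)/Δz = 9.8 × 1.4964 × 10⁻³ / 83 = 1.7668 × 10⁻⁴ s⁻² ≈ 1.77 × 10⁻⁴ s⁻².

1.77 × 10⁻⁴ s⁻²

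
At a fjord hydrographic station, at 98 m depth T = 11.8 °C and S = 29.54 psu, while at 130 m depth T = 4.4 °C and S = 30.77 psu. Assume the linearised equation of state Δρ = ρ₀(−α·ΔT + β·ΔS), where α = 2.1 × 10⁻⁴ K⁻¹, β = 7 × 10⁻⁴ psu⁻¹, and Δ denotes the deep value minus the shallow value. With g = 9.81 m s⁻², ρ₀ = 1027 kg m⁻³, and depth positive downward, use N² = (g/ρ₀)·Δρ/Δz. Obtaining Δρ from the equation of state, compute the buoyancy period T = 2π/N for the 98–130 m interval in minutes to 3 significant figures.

ΔT = -7.4 K, ΔS = +1.23 psu (deep − shallow).
Δρ/ρ₀ = −αΔT + βΔS = 1.554 × 10⁻³ + 8.61 × 10⁻⁴ = 2.415 × 10⁻³, so Δρ ≈ 2.480 kg m⁻³.
N² = (g/ρ₀)·Δρ/Δz = g·(Δρ/ρ₀)/Δz = 9.81 × 2.415 × 10⁻³ / 32 = 7.4035 × 10⁻⁴ s⁻².
N = √(7.4035 × 10⁻⁴) = 0.027209 rad s⁻¹ → T = 2π/N = 230.92 s = 3.8487 min ≈ 3.85 min.

3.85 min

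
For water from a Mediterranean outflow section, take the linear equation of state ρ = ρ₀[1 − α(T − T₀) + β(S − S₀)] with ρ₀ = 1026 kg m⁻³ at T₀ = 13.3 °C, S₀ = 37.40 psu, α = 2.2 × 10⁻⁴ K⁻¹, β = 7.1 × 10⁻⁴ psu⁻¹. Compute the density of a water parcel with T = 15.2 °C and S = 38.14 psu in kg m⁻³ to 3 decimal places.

T − T₀ = +1.9 K, S − S₀ = +0.74 psu.
Bracket = 1 − α·(+1.9) + β·(+0.74) = 1 + (1.074 × 10⁻⁴) = 1.0001074.
ρ = 1026 × 1.0001074 = 1026.110 kg m⁻³.

1026.110 kg m⁻³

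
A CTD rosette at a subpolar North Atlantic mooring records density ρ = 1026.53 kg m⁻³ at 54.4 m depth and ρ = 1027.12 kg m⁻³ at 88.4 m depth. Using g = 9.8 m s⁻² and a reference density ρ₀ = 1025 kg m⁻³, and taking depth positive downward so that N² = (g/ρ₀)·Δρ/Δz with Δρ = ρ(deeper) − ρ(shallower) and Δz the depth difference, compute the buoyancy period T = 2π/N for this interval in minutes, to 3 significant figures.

8.13 min

Δρ = 1027.12 − 1026.53 = 0.59 kg m⁻³ over Δz = 88.4 − 54.4 = 34 m.
N² = (9.8/1025) × (0.59/34) = 1.6591 × 10⁻⁴ s⁻².
N = √(1.6591 × 10⁻⁴) = 0.012881 rad s⁻¹, so T = 2π/N = 487.79 s = 8.1298 min ≈ 8.13 min.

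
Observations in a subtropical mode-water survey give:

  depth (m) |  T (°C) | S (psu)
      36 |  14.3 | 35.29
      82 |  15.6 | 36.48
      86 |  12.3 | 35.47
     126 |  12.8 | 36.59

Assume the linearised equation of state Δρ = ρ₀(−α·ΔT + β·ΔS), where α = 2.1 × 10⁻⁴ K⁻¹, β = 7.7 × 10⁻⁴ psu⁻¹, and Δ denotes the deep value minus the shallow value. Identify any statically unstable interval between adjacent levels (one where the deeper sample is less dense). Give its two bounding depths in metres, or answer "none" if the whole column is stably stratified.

Evaluate Δρ/ρ₀ = −αΔT + βΔS across each adjacent pair:
  36–82 m: −αΔT+βΔS = −(2.1 × 10⁻⁴)(+1.3)+(7.7 × 10⁻⁴)(+1.19) = 6.4 × 10⁻⁴ → stable
  82–86 m: −αΔT+βΔS = −(2.1 × 10⁻⁴)(-3.3)+(7.7 × 10⁻⁴)(-1.01) = -8.5 × 10⁻⁵ → UNSTABLE
  86–126 m: −αΔT+βΔS = −(2.1 × 10⁻⁴)(+0.5)+(7.7 × 10⁻⁴)(+1.12) = 7.6 × 10⁻⁴ → stable
The 82–86 m interval has Δρ < 0: lighter water underlies denser water.

82–86 m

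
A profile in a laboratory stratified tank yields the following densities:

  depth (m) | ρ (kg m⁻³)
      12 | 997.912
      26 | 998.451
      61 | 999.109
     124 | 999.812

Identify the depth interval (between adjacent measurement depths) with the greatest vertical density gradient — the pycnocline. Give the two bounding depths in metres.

12–26 m

Compute the density gradient over each adjacent pair:
  12–26 m: Δρ/Δz = 0.539/14 = 0.038 kg m⁻⁴
  26–61 m: Δρ/Δz = 0.658/35 = 0.019 kg m⁻⁴
  61–124 m: Δρ/Δz = 0.703/63 = 0.011 kg m⁻⁴
The largest gradient is in the 12–26 m interval — the pycnocline.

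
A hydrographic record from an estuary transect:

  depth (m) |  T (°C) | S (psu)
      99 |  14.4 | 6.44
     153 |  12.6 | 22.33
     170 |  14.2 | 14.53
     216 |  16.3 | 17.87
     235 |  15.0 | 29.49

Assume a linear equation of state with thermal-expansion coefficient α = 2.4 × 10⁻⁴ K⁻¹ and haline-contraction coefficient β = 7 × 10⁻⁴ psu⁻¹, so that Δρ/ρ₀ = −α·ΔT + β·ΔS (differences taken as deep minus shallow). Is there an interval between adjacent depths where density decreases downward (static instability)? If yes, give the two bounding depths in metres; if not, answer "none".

153–170 m

Evaluate Δρ/ρ₀ = −αΔT + βΔS across each adjacent pair:
  99–153 m: −αΔT+βΔS = −(2.4 × 10⁻⁴)(-1.8)+(7 × 10⁻⁴)(+15.89) = 0.012 → stable
  153–170 m: −αΔT+βΔS = −(2.4 × 10⁻⁴)(+1.6)+(7 × 10⁻⁴)(-7.80) = -5.8 × 10⁻³ → UNSTABLE
  170–216 m: −αΔT+βΔS = −(2.4 × 10⁻⁴)(+2.1)+(7 × 10⁻⁴)(+3.34) = 1.8 × 10⁻³ → stable
  216–235 m: −αΔT+βΔS = −(2.4 × 10⁻⁴)(-1.3)+(7 × 10⁻⁴)(+11.62) = 8.4 × 10⁻³ → stable
The 153–170 m interval has Δρ < 0: lighter water underlies denser water.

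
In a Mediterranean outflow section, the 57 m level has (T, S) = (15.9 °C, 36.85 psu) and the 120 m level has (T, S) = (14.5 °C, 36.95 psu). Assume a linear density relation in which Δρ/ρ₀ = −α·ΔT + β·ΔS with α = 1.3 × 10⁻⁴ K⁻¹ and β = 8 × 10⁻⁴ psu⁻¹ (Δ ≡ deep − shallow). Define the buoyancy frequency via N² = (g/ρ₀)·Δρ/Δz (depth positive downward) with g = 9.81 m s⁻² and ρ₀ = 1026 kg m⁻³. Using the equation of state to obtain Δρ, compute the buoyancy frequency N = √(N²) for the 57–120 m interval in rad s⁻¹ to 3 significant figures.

ΔT = -1.4 K, ΔS = +0.10 psu (deep − shallow).
Δρ/ρ₀ = −αΔT + βΔS = 1.82 × 10⁻⁴ + 8.00 × 10⁻⁵ = 2.62 × 10⁻⁴, so Δρ ≈ 0.2688 kg m⁻³.
N² = (g/ρ₀)·Δρ/Δz = g·(Δρ/ρ₀)/Δz = 9.81 × 2.62 × 10⁻⁴ / 63 = 4.0797 × 10⁻⁵ s⁻².
N = √(4.0797 × 10⁻⁵) = 6.3873 × 10⁻³ rad s⁻¹ ≈ 6.39 × 10⁻³ rad s⁻¹.

6.39 × 10⁻³ rad s⁻¹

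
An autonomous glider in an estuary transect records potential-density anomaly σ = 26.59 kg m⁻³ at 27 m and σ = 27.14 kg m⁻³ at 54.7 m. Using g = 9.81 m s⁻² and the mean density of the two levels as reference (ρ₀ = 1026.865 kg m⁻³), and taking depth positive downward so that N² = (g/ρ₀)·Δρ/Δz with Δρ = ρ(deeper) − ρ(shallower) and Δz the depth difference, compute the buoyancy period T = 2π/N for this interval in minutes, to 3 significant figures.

Δρ = 1027.14 − 1026.59 = 0.55 kg m⁻³ over Δz = 54.7 − 27 = 27.7 m.
N² = (9.81/1026.865) × (0.55/27.7) = 1.8969 × 10⁻⁴ s⁻².
N = √(1.8969 × 10⁻⁴) = 0.013773 rad s⁻¹, so T = 2π/N = 456.20 s = 7.6033 min ≈ 7.60 min.

7.60 min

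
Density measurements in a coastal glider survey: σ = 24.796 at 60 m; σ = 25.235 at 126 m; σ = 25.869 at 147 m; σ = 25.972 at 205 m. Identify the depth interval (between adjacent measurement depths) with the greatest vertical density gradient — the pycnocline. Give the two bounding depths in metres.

126–147 m

Compute the density gradient over each adjacent pair:
  60–126 m: Δρ/Δz = 0.439/66 = 6.7 × 10⁻³ kg m⁻⁴
  126–147 m: Δρ/Δz = 0.634/21 = 0.030 kg m⁻⁴
  147–205 m: Δρ/Δz = 0.103/58 = 1.8 × 10⁻³ kg m⁻⁴
The largest gradient is in the 126–147 m interval — the pycnocline.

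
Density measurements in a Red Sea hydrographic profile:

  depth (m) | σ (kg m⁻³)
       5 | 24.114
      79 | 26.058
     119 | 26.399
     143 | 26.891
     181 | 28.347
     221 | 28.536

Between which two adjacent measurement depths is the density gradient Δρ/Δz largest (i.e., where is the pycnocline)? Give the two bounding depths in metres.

143–181 m

Compute the density gradient over each adjacent pair:
  5–79 m: Δρ/Δz = 1.944/74 = 0.026 kg m⁻⁴
  79–119 m: Δρ/Δz = 0.341/40 = 8.5 × 10⁻³ kg m⁻⁴
  119–143 m: Δρ/Δz = 0.492/24 = 0.021 kg m⁻⁴
  143–181 m: Δρ/Δz = 1.456/38 = 0.038 kg m⁻⁴
  181–221 m: Δρ/Δz = 0.189/40 = 4.7 × 10⁻³ kg m⁻⁴
The largest gradient is in the 143–181 m interval — the pycnocline.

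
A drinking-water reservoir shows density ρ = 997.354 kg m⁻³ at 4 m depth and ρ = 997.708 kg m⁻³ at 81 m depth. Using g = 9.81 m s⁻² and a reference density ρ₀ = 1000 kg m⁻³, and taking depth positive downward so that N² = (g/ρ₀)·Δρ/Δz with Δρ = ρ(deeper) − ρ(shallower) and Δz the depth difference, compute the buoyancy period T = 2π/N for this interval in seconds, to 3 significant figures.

936 s

Δρ = 997.708 − 997.354 = 0.354 kg m⁻³ over Δz = 81 − 4 = 77 m.
N² = (9.81/1000) × (0.354/77) = 4.5101 × 10⁻⁵ s⁻².
N = √(4.5101 × 10⁻⁵) = 6.7157 × 10⁻³ rad s⁻¹, so T = 2π/N = 935.60 s ≈ 936 s.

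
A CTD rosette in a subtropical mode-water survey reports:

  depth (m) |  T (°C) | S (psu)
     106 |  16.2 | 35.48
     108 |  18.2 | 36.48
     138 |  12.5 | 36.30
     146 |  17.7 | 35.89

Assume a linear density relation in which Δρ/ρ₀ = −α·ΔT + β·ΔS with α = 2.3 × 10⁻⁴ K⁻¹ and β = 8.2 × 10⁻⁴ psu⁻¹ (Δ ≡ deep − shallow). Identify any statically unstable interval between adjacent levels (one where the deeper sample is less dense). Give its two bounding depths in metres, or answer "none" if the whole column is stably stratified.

138–146 m

Evaluate Δρ/ρ₀ = −αΔT + βΔS across each adjacent pair:
  106–108 m: −αΔT+βΔS = −(2.3 × 10⁻⁴)(+2.0)+(8.2 × 10⁻⁴)(+1.00) = 3.6 × 10⁻⁴ → stable
  108–138 m: −αΔT+βΔS = −(2.3 × 10⁻⁴)(-5.7)+(8.2 × 10⁻⁴)(-0.18) = 1.2 × 10⁻³ → stable
  138–146 m: −αΔT+βΔS = −(2.3 × 10⁻⁴)(+5.2)+(8.2 × 10⁻⁴)(-0.41) = -1.5 × 10⁻³ → UNSTABLE
The 138–146 m interval has Δρ < 0: lighter water underlies denser water.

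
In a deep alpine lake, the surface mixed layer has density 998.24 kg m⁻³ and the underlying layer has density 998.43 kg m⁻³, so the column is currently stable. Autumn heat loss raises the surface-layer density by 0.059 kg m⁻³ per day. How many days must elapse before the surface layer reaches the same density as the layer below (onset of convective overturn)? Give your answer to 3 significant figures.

Density deficit of the surface layer: 998.43 − 998.24 = 0.19 kg m⁻³.
Required change = 0.19 / 0.059 = 3.22 days.

3.22 days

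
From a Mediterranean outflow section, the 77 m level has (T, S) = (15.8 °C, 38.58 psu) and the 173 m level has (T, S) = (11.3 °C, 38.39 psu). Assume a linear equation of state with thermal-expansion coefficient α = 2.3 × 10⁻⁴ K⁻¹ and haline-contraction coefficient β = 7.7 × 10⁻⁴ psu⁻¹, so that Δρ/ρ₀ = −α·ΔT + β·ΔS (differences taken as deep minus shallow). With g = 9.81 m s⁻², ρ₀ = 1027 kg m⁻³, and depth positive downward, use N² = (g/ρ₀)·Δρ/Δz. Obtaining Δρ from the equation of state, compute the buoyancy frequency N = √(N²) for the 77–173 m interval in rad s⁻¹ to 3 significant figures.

ΔT = -4.5 K, ΔS = -0.19 psu (deep − shallow).
Δρ/ρ₀ = −αΔT + βΔS = 1.035 × 10⁻³ − 1.463 × 10⁻⁴ = 8.887 × 10⁻⁴, so Δρ ≈ 0.9127 kg m⁻³.
N² = (g/ρ₀)·Δρ/Δz = g·(Δρ/ρ₀)/Δz = 9.81 × 8.887 × 10⁻⁴ / 96 = 9.0814 × 10⁻⁵ s⁻².
N = √(9.0814 × 10⁻⁵) = 9.5296 × 10⁻³ rad s⁻¹ ≈ 9.53 × 10⁻³ rad s⁻¹.

9.53 × 10⁻³ rad s⁻¹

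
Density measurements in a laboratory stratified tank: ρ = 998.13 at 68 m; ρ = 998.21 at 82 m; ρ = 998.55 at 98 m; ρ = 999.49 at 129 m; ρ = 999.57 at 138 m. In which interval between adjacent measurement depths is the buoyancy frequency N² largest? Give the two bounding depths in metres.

Compute the density gradient over each adjacent pair:
  68–82 m: Δρ/Δz = 0.08/14 = 5.7 × 10⁻³ kg m⁻⁴
  82–98 m: Δρ/Δz = 0.34/16 = 0.021 kg m⁻⁴
  98–129 m: Δρ/Δz = 0.94/31 = 0.030 kg m⁻⁴
  129–138 m: Δρ/Δz = 0.08/9 = 8.9 × 10⁻³ kg m⁻⁴
The largest gradient is in the 98–129 m interval — the pycnocline.

98–129 m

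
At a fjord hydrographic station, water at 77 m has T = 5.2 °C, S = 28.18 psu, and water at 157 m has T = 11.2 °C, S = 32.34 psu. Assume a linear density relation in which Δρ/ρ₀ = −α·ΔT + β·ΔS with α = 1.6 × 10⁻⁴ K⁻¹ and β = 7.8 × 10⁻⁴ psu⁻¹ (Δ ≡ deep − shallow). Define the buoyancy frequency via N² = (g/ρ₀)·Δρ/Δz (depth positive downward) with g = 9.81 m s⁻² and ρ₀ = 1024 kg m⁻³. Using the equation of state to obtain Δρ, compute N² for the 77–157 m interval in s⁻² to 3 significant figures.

2.80 × 10⁻⁴ s⁻²

ΔT = +6.0 K, ΔS = +4.16 psu (deep − shallow).
Δρ/ρ₀ = −αΔT + βΔS = -9.60 × 10⁻⁴ + 3.2448 × 10⁻³ = 2.2848 × 10⁻³, so Δρ ≈ 2.340 kg m⁻³.
N² = (g/ρ₀)·Δρ/Δz = g·(Δρ/ρ₀)/Δz = 9.81 × 2.2848 × 10⁻³ / 80 = 2.8017 × 10⁻⁴ s⁻² ≈ 2.80 × 10⁻⁴ s⁻².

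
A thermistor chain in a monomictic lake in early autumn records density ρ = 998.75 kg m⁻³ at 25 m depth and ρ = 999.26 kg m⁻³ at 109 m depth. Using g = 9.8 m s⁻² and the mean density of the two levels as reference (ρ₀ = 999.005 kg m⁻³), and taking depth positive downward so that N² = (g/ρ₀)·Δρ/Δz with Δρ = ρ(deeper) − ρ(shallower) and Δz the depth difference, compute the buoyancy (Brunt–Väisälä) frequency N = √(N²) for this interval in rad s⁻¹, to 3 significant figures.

Δρ = 999.26 − 998.75 = 0.51 kg m⁻³ over Δz = 109 − 25 = 84 m.
N² = (9.8/999.005) × (0.51/84) = 5.9559 × 10⁻⁵ s⁻².
N = √(5.9559 × 10⁻⁵) = 7.7174 × 10⁻³ rad s⁻¹ ≈ 7.72 × 10⁻³ rad s⁻¹.
A positive N² confirms static stability across the interval.

7.72 × 10⁻³ rad s⁻¹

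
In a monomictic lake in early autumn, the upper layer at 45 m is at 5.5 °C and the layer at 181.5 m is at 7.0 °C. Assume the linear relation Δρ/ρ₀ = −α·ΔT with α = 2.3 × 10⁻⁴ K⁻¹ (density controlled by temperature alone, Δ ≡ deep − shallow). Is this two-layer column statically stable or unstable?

unstable

ΔT = 7.0 − 5.5 = +1.5 K, so Δρ/ρ₀ = −αΔT = -3.45 × 10⁻⁴.
Δρ/ρ₀ < 0, so Δρ < 0: deeper water is lighter → statically unstable; the column would overturn.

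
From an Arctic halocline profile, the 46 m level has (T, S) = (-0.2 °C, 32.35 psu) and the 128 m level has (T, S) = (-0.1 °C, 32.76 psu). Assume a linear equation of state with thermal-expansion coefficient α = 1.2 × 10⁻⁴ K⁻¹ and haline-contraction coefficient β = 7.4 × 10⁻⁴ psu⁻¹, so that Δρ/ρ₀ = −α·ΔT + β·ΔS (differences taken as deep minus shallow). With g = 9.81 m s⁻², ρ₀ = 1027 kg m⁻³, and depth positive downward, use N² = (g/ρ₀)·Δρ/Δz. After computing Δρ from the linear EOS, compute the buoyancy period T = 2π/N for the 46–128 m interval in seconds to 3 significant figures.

ΔT = +0.1 K, ΔS = +0.41 psu (deep − shallow).
Δρ/ρ₀ = −αΔT + βΔS = -1.20 × 10⁻⁵ + 3.034 × 10⁻⁴ = 2.914 × 10⁻⁴, so Δρ ≈ 0.2993 kg m⁻³.
N² = (g/ρ₀)·Δρ/Δz = g·(Δρ/ρ₀)/Δz = 9.81 × 2.914 × 10⁻⁴ / 82 = 3.4861 × 10⁻⁵ s⁻².
N = √(3.4861 × 10⁻⁵) = 5.9043 × 10⁻³ rad s⁻¹ → T = 2π/N = 1.0642 × 10³ s ≈ 1.06 × 10³ s.

1.06 × 10³ s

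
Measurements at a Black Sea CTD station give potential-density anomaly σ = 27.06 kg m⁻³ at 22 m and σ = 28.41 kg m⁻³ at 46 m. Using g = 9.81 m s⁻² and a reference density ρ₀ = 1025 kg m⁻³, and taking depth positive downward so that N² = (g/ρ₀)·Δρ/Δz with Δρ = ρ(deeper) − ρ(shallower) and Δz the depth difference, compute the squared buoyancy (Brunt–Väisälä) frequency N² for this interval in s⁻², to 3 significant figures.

Δρ = 1028.41 − 1027.06 = 1.35 kg m⁻³ over Δz = 46 − 22 = 24 m.
N² = (9.81/1025) × (1.35/24) = 5.3835 × 10⁻⁴ s⁻² ≈ 5.38 × 10⁻⁴ s⁻².

5.38 × 10⁻⁴ s⁻²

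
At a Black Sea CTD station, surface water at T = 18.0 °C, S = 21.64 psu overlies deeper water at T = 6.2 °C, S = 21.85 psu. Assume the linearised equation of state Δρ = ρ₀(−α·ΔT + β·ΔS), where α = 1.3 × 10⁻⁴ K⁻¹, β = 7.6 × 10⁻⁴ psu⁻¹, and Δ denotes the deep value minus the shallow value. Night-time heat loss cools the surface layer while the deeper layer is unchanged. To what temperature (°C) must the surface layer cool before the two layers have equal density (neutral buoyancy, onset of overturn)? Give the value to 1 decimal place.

5.0 °C

Neutral buoyancy requires Δρ = 0, i.e. −α(T_deep − T_surf′) + β(S_deep − S_surf) = 0.
T_surf′ = T_deep − (β/α)·ΔS = 6.2 − (7.6 × 10⁻⁴/1.3 × 10⁻⁴)·(+0.21) = 4.972 °C.
Cooling required: 18.0 − (4.972) = 13.028 °C.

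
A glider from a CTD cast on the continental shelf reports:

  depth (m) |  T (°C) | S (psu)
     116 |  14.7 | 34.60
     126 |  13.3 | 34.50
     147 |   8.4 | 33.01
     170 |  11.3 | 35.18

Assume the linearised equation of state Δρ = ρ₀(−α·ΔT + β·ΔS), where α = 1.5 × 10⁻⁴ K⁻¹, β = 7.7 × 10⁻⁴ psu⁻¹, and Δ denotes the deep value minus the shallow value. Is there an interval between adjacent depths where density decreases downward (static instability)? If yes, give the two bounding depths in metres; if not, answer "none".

Evaluate Δρ/ρ₀ = −αΔT + βΔS across each adjacent pair:
  116–126 m: −αΔT+βΔS = −(1.5 × 10⁻⁴)(-1.4)+(7.7 × 10⁻⁴)(-0.10) = 1.3 × 10⁻⁴ → stable
  126–147 m: −αΔT+βΔS = −(1.5 × 10⁻⁴)(-4.9)+(7.7 × 10⁻⁴)(-1.49) = -4.1 × 10⁻⁴ → UNSTABLE
  147–170 m: −αΔT+βΔS = −(1.5 × 10⁻⁴)(+2.9)+(7.7 × 10⁻⁴)(+2.17) = 1.2 × 10⁻³ → stable
The 126–147 m interval has Δρ < 0: lighter water underlies denser water.

126–147 m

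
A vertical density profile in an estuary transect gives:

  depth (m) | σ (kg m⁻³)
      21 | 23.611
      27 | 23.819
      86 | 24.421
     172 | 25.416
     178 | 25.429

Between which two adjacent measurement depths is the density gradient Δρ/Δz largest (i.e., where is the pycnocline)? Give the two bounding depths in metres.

21–27 m

Compute the density gradient over each adjacent pair:
  21–27 m: Δρ/Δz = 0.208/6 = 0.035 kg m⁻⁴
  27–86 m: Δρ/Δz = 0.602/59 = 0.010 kg m⁻⁴
  86–172 m: Δρ/Δz = 0.995/86 = 0.012 kg m⁻⁴
  172–178 m: Δρ/Δz = 0.013/6 = 2.2 × 10⁻³ kg m⁻⁴
The largest gradient is in the 21–27 m interval — the pycnocline.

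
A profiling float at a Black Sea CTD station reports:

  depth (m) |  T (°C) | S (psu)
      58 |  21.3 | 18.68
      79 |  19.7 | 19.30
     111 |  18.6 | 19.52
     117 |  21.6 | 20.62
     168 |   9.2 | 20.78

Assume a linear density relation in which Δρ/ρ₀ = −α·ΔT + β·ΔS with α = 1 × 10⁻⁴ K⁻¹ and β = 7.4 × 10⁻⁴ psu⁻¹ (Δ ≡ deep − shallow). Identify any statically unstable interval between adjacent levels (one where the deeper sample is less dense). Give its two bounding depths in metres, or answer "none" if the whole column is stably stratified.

none

Evaluate Δρ/ρ₀ = −αΔT + βΔS across each adjacent pair:
  58–79 m: −αΔT+βΔS = −(1 × 10⁻⁴)(-1.6)+(7.4 × 10⁻⁴)(+0.62) = 6.2 × 10⁻⁴ → stable
  79–111 m: −αΔT+βΔS = −(1 × 10⁻⁴)(-1.1)+(7.4 × 10⁻⁴)(+0.22) = 2.7 × 10⁻⁴ → stable
  111–117 m: −αΔT+βΔS = −(1 × 10⁻⁴)(+3.0)+(7.4 × 10⁻⁴)(+1.10) = 5.1 × 10⁻⁴ → stable
  117–168 m: −αΔT+βΔS = −(1 × 10⁻⁴)(-12.4)+(7.4 × 10⁻⁴)(+0.16) = 1.4 × 10⁻³ → stable
Every interval has Δρ > 0: the column is stably stratified throughout.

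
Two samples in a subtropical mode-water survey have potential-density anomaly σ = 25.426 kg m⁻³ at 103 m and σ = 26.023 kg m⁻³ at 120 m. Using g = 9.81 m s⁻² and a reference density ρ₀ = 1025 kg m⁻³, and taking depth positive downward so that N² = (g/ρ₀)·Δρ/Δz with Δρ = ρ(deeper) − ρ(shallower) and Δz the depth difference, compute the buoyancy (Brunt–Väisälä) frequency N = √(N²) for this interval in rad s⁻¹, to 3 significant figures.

Δρ = 1026.023 − 1025.426 = 0.597 kg m⁻³ over Δz = 120 − 103 = 17 m.
N² = (9.81/1025) × (0.597/17) = 3.3610 × 10⁻⁴ s⁻².
N = √(3.3610 × 10⁻⁴) = 0.018333 rad s⁻¹ ≈ 0.0183 rad s⁻¹.
Since Δρ > 0 the layer is stably stratified.

0.0183 rad s⁻¹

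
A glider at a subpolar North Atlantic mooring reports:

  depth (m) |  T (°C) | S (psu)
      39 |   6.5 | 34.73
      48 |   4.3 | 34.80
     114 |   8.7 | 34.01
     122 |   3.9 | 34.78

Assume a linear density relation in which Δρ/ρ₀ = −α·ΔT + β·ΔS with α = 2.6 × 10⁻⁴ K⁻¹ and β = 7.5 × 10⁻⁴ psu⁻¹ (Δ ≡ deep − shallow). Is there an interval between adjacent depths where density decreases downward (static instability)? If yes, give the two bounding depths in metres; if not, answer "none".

48–114 m

Evaluate Δρ/ρ₀ = −αΔT + βΔS across each adjacent pair:
  39–48 m: −αΔT+βΔS = −(2.6 × 10⁻⁴)(-2.2)+(7.5 × 10⁻⁴)(+0.07) = 6.2 × 10⁻⁴ → stable
  48–114 m: −αΔT+βΔS = −(2.6 × 10⁻⁴)(+4.4)+(7.5 × 10⁻⁴)(-0.79) = -1.7 × 10⁻³ → UNSTABLE
  114–122 m: −αΔT+βΔS = −(2.6 × 10⁻⁴)(-4.8)+(7.5 × 10⁻⁴)(+0.77) = 1.8 × 10⁻³ → stable
The 48–114 m interval has Δρ < 0: lighter water underlies denser water.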